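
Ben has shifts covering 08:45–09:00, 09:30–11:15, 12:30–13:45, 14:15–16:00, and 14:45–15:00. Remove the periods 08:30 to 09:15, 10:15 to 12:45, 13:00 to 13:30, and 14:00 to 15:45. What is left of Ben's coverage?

A, merged: 08:45-09:00, 09:30-11:15, 12:30-13:45, 14:15-16:00.
08:45-09:00 lies entirely inside B → drops out.
09:30-11:15 with B removed leaves 09:30-10:15.
12:30-13:45 with B removed leaves 12:45-13:00, 13:30-13:45.
14:15-16:00 with B removed leaves 15:45-16:00.

09:30-10:15, 12:45-13:00, 13:30-13:45, 15:45-16:00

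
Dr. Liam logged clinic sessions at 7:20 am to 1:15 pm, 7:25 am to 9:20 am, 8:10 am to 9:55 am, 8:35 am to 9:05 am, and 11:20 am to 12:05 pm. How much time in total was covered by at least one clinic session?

5 h 55 min

Merged: 7:20 am–1:15 pm.
Length: 5 h 55 min.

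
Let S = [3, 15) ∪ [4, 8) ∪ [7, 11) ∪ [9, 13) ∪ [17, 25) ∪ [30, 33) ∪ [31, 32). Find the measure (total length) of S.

Merged: [3, 15), [17, 25), [30, 33).
Lengths: 12 + 8 + 3 = 23.

23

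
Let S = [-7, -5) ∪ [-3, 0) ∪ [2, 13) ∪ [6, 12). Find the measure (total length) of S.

16

Merged: [-7, -5), [-3, 0), [2, 13).
Lengths: 2 + 3 + 11 = 16.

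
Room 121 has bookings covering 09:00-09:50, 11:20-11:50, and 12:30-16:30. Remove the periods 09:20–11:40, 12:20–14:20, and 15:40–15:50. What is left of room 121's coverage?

09:00-09:50 with B removed leaves 09:00-09:20.
11:20-11:50 with B removed leaves 11:40-11:50.
12:30-16:30 with B removed leaves 14:20-15:40, 15:50-16:30.

09:00-09:20, 11:40-11:50, 14:20-15:40, 15:50-16:30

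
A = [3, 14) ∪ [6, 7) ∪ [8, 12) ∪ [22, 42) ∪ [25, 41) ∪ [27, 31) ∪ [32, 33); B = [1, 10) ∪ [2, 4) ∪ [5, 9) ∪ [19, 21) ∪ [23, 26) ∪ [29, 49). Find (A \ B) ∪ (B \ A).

Merge the first list: [3, 14), [22, 42).
Merge the second list: [1, 10), [19, 21), [23, 26), [29, 49).
A \ B = [10, 14), [22, 23), [26, 29).
B \ A = [1, 3), [19, 21), [42, 49).
Union of the two gives the symmetric difference.

[1, 3) ∪ [10, 14) ∪ [19, 21) ∪ [22, 23) ∪ [26, 29) ∪ [42, 49)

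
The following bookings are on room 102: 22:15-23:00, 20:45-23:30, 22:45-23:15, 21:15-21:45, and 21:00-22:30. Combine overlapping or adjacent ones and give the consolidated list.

20:45-23:30

Sort by start: 20:45-23:30, 21:00-22:30, 21:15-21:45, 22:15-23:00, 22:45-23:15.
21:00-22:30 overlaps/touches 20:45-23:30 → extend to 20:45-23:30.
21:15-21:45 overlaps/touches 20:45-23:30 → extend to 20:45-23:30.
22:15-23:00 overlaps/touches 20:45-23:30 → extend to 20:45-23:30.
22:45-23:15 overlaps/touches 20:45-23:30 → extend to 20:45-23:30.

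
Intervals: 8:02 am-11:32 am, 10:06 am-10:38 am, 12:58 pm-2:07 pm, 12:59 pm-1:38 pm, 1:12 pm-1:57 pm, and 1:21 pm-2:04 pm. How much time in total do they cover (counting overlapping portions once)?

Merged: 8:02 am-11:32 am, 12:58 pm-2:07 pm.
Lengths: 3 h 30 min + 1 h 9 min = 4 h 39 min.

4 h 39 min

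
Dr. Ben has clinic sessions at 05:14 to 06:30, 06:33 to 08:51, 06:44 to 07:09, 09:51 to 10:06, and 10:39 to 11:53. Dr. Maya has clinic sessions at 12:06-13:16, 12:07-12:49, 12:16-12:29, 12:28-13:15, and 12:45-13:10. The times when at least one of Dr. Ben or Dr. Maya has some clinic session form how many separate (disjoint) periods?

First set merges to 05:14–06:30, 06:33–08:51, 09:51–10:06, 10:39–11:53.
Second set merges to 12:06–13:16.
A ∪ B = 05:14–06:30, 06:33–08:51, 09:51–10:06, 10:39–11:53, 12:06–13:16.
That is 5 disjoint pieces.

5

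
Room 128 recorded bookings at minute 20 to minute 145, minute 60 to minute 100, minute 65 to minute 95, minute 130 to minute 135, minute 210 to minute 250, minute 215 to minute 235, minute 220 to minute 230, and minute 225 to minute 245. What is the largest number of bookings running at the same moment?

Walk the sorted start/end points keeping a running depth.
The depth first hits 4 at minute 225.

4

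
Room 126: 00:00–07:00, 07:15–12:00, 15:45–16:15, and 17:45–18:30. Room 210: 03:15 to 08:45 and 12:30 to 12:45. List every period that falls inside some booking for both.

03:15-07:00, 07:15-08:45

00:00-07:00 meets the second set on 03:15-07:00.
07:15-12:00 meets the second set on 07:15-08:45.
15:45-16:15: no overlap with the second set.
17:45-18:30: no overlap with the second set.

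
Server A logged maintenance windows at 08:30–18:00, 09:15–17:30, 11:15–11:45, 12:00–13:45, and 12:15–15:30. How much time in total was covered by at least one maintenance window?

9 h 30 min

Merged: 08:30–18:00.
Length: 9 h 30 min.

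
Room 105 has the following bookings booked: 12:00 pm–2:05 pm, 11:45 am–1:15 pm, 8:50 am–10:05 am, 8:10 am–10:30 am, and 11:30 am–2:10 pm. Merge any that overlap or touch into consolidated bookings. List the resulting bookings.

8:10 am–10:30 am, 11:30 am–2:10 pm

Sort by start: 8:10 am–10:30 am, 8:50 am–10:05 am, 11:30 am–2:10 pm, 11:45 am–1:15 pm, 12:00 pm–2:05 pm.
8:50 am–10:05 am overlaps/touches 8:10 am–10:30 am → extend to 8:10 am–10:30 am.
11:30 am–2:10 pm is disjoint → start new block.
11:45 am–1:15 pm overlaps/touches 11:30 am–2:10 pm → extend to 11:30 am–2:10 pm.
12:00 pm–2:05 pm overlaps/touches 11:30 am–2:10 pm → extend to 11:30 am–2:10 pm.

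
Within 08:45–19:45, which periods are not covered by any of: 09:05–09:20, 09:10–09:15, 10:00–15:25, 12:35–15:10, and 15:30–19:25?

08:45–09:05, 09:20–10:00, 15:25–15:30, 19:25–19:45

After merging, the occupied span is 09:05–09:20, 10:00–15:25, 15:30–19:25.
Gaps within 08:45–19:45: 08:45–09:05, 09:20–10:00, 15:25–15:30, 19:25–19:45.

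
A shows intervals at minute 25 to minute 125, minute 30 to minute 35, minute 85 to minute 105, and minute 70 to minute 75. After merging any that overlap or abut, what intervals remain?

Sort by start: minute 25 to minute 125, minute 30 to minute 35, minute 70 to minute 75, minute 85 to minute 105.
minute 30 to minute 35 overlaps/touches minute 25 to minute 125 → extend to minute 25 to minute 125.
minute 70 to minute 75 overlaps/touches minute 25 to minute 125 → extend to minute 25 to minute 125.
minute 85 to minute 105 overlaps/touches minute 25 to minute 125 → extend to minute 25 to minute 125.

minute 25 to minute 125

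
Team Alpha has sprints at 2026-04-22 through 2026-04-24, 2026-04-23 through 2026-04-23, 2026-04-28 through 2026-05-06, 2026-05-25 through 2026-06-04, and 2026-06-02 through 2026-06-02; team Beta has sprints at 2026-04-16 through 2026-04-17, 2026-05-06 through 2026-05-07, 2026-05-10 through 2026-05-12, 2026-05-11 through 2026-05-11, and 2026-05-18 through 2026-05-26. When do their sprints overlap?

First set merges to 2026-04-22 through 2026-04-24, 2026-04-28 through 2026-05-06, 2026-05-25 through 2026-06-04.
Second set merges to 2026-04-16 through 2026-04-17, 2026-05-06 through 2026-05-07, 2026-05-10 through 2026-05-12, 2026-05-18 through 2026-05-26.
2026-04-22 through 2026-04-24 meets no B interval.
2026-04-28 through 2026-05-06 ∩ B → 2026-05-06 through 2026-05-06.
2026-05-25 through 2026-06-04 ∩ B → 2026-05-25 through 2026-05-26.

2026-05-06 through 2026-05-06, 2026-05-25 through 2026-05-26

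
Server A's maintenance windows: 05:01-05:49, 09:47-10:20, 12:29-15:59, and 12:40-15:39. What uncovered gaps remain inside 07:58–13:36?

After merging, the occupied span is 05:01–05:49, 09:47–10:20, 12:29–15:59.
Complement within 07:58–13:36: 07:58–09:47, 10:20–12:29.

07:58–09:47, 10:20–12:29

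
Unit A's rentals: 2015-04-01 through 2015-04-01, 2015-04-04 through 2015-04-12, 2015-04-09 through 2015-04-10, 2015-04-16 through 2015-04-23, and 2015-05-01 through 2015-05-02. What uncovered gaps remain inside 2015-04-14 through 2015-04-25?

2015-04-14 through 2015-04-15, 2015-04-24 through 2015-04-25

The merged coverage is 2015-04-01 through 2015-04-01, 2015-04-04 through 2015-04-12, 2015-04-16 through 2015-04-23, 2015-05-01 through 2015-05-02.
Complement within 2015-04-14 through 2015-04-25: 2015-04-14 through 2015-04-15, 2015-04-24 through 2015-04-25.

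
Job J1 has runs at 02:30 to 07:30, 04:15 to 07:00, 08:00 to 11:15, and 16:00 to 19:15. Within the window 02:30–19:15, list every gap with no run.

07:30–08:00, 11:15–16:00

The merged coverage is 02:30–07:30, 08:00–11:15, 16:00–19:15.
Uncovered inside 02:30–19:15: 07:30–08:00, 11:15–16:00.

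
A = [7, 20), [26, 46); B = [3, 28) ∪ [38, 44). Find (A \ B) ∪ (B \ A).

[3, 7) ∪ [20, 26) ∪ [28, 38) ∪ [44, 46)

A \ B = [28, 38), [44, 46).
B \ A = [3, 7), [20, 26).
Union of the two gives the symmetric difference.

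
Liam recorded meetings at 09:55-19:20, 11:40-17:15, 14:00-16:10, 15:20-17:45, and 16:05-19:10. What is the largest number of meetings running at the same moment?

At 16:05, 5 of the intervals are simultaneously active.
No point has more.

5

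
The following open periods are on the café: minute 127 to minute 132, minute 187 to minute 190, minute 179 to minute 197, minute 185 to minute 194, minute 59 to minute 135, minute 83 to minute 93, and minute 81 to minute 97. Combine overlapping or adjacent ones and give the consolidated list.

Sort by start: minute 59 to minute 135, minute 81 to minute 97, minute 83 to minute 93, minute 127 to minute 132, minute 179 to minute 197, minute 185 to minute 194, minute 187 to minute 190.
minute 81 to minute 97 overlaps/touches minute 59 to minute 135 → extend to minute 59 to minute 135.
minute 83 to minute 93 overlaps/touches minute 59 to minute 135 → extend to minute 59 to minute 135.
minute 127 to minute 132 overlaps/touches minute 59 to minute 135 → extend to minute 59 to minute 135.
minute 179 to minute 197 is disjoint → start new block.
minute 185 to minute 194 overlaps/touches minute 179 to minute 197 → extend to minute 179 to minute 197.
minute 187 to minute 190 overlaps/touches minute 179 to minute 197 → extend to minute 179 to minute 197.

minute 59 to minute 135, minute 179 to minute 197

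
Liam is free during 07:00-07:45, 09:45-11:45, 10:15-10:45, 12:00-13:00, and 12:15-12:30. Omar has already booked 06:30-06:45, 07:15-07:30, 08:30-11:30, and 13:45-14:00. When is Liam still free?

07:00–07:15, 07:30–07:45, 11:30–11:45, 12:00–13:00

First set merges to 07:00–07:45, 09:45–11:45, 12:00–13:00.
07:00–07:45 minus B → 07:00–07:15, 07:30–07:45.
09:45–11:45 minus B → 11:30–11:45.
12:00–13:00: no B overlap → unchanged.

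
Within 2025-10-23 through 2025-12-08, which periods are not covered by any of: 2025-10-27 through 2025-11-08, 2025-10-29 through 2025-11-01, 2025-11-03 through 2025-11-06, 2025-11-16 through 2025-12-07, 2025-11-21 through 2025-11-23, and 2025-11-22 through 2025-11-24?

2025-10-23 through 2025-10-26, 2025-11-09 through 2025-11-15, 2025-12-08 through 2025-12-08

After merging, the occupied span is 2025-10-27 through 2025-11-08, 2025-11-16 through 2025-12-07.
Gaps within 2025-10-23 through 2025-12-08: 2025-10-23 through 2025-10-26, 2025-11-09 through 2025-11-15, 2025-12-08 through 2025-12-08.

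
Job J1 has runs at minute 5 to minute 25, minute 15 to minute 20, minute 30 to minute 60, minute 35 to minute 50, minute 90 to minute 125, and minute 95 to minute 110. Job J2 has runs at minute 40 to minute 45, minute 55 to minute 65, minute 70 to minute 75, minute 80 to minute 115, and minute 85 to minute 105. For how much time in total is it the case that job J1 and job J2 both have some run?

First set merges to minute 5 to minute 25, minute 30 to minute 60, minute 90 to minute 125.
Second set merges to minute 40 to minute 45, minute 55 to minute 65, minute 70 to minute 75, minute 80 to minute 115.
A ∩ B = minute 40 to minute 45, minute 55 to minute 60, minute 90 to minute 115.
Total: 5 minutes + 5 minutes + 25 minutes = 35 minutes.

35 minutes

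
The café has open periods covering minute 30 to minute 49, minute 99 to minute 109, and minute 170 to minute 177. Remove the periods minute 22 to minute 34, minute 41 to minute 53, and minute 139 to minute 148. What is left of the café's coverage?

minute 30 to minute 49 with B removed leaves minute 34 to minute 41.
minute 99 to minute 109 is untouched.
minute 170 to minute 177 is untouched.

minute 34 to minute 41, minute 99 to minute 109, minute 170 to minute 177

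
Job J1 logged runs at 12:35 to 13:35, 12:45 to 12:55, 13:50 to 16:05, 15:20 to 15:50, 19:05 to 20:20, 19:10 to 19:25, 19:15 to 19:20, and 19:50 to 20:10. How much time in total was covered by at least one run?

Merged: 12:35–13:35, 13:50–16:05, 19:05–20:20.
Lengths: 1 h + 2 h 15 min + 1 h 15 min = 4 h 30 min.

4 h 30 min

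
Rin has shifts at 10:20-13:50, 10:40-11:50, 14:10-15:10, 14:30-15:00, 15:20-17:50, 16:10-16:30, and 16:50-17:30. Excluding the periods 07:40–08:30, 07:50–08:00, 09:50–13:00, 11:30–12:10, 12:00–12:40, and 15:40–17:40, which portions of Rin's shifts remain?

First set merges to 10:20-13:50, 14:10-15:10, 15:20-17:50.
Second set merges to 07:40-08:30, 09:50-13:00, 15:40-17:40.
10:20-13:50 \ B = 13:00-13:50.
14:10-15:10: nothing removed.
15:20-17:50 \ B = 15:20-15:40, 17:40-17:50.

13:00-13:50, 14:10-15:10, 15:20-15:40, 17:40-17:50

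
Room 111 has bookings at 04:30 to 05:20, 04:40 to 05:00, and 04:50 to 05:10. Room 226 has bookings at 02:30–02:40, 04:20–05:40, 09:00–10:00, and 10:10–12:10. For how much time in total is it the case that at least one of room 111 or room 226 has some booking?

4 h 30 min

Merge the first list: 04:30-05:20.
A ∪ B = 02:30-02:40, 04:20-05:40, 09:00-10:00, 10:10-12:10.
Total: 10 min + 1 h 20 min + 1 h + 2 h = 4 h 30 min.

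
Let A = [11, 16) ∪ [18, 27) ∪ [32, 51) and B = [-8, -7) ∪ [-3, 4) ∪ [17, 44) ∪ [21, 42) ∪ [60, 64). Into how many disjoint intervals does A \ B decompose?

2

Second set merges to [-8, -7), [-3, 4), [17, 44), [60, 64).
A \ B = [11, 16), [44, 51).
That is 2 disjoint pieces.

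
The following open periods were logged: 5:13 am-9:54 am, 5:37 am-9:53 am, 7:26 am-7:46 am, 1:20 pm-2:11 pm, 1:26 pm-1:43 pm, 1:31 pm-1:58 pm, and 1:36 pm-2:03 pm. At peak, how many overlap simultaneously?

4

Sweep endpoints in order; track running count of active intervals.
Peak of 4 reached at 1:36 pm.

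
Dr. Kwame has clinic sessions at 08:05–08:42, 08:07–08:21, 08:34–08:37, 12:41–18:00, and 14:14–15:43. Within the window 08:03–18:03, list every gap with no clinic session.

Covered (merged): 08:05-08:42, 12:41-18:00.
Gaps within 08:03-18:03: 08:03-08:05, 08:42-12:41, 18:00-18:03.

08:03-08:05, 08:42-12:41, 18:00-18:03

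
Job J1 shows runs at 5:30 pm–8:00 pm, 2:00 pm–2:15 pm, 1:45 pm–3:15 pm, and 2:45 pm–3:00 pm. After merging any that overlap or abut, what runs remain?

1:45 pm-3:15 pm, 5:30 pm-8:00 pm

Sort by start: 1:45 pm-3:15 pm, 2:00 pm-2:15 pm, 2:45 pm-3:00 pm, 5:30 pm-8:00 pm.
2:00 pm-2:15 pm overlaps/touches 1:45 pm-3:15 pm → extend to 1:45 pm-3:15 pm.
2:45 pm-3:00 pm overlaps/touches 1:45 pm-3:15 pm → extend to 1:45 pm-3:15 pm.
5:30 pm-8:00 pm is disjoint → start new block.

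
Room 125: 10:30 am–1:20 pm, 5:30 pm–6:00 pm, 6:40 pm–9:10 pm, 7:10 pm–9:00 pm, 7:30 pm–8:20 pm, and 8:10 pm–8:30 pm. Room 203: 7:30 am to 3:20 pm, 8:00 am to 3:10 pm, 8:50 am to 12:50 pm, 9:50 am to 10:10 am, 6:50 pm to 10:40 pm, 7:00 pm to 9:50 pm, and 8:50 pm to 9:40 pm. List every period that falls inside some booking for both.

Merge the first list: 10:30 am-1:20 pm, 5:30 pm-6:00 pm, 6:40 pm-9:10 pm.
Merge the second list: 7:30 am-3:20 pm, 6:50 pm-10:40 pm.
10:30 am-1:20 pm overlaps B on 10:30 am-1:20 pm.
5:30 pm-6:00 pm falls entirely outside B.
6:40 pm-9:10 pm overlaps B on 6:50 pm-9:10 pm.

10:30 am-1:20 pm, 6:50 pm-9:10 pm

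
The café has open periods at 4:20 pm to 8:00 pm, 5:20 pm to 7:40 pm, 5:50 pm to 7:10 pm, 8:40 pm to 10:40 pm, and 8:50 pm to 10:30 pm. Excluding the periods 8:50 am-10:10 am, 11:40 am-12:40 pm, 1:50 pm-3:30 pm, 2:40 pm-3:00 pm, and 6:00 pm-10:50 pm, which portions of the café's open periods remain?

4:20 pm-6:00 pm

Merge the first list: 4:20 pm-8:00 pm, 8:40 pm-10:40 pm.
Merge the second list: 8:50 am-10:10 am, 11:40 am-12:40 pm, 1:50 pm-3:30 pm, 6:00 pm-10:50 pm.
4:20 pm-8:00 pm with B removed leaves 4:20 pm-6:00 pm.
8:40 pm-10:40 pm lies entirely inside B → drops out.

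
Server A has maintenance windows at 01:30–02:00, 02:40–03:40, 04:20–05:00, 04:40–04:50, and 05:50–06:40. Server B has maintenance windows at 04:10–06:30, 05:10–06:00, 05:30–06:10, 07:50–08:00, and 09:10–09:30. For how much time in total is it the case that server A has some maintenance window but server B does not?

First set merges to 01:30–02:00, 02:40–03:40, 04:20–05:00, 05:50–06:40.
Second set merges to 04:10–06:30, 07:50–08:00, 09:10–09:30.
A \ B = 01:30–02:00, 02:40–03:40, 06:30–06:40.
Total: 30 min + 1 h + 10 min = 1 h 40 min.

1 h 40 min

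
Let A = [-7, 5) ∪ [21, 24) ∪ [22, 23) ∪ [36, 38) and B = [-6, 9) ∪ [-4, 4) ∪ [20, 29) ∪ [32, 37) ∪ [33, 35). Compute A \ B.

[-7, -6) ∪ [37, 38)

Merge the first list: [-7, 5), [21, 24), [36, 38).
Merge the second list: [-6, 9), [20, 29), [32, 37).
[-7, 5) minus B → [-7, -6).
[21, 24): fully covered by B → removed.
[36, 38) minus B → [37, 38).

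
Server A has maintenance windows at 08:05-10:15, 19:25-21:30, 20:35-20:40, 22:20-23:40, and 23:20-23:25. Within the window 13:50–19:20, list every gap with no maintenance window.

Covered (merged): 08:05–10:15, 19:25–21:30, 22:20–23:40.
Uncovered inside 13:50–19:20: 13:50–19:20.

13:50–19:20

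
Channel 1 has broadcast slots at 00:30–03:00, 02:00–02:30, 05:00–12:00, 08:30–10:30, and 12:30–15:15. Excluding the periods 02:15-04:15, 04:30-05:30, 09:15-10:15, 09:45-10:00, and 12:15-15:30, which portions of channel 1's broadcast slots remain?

A, merged: 00:30–03:00, 05:00–12:00, 12:30–15:15.
B, merged: 02:15–04:15, 04:30–05:30, 09:15–10:15, 12:15–15:30.
00:30–03:00 minus B → 00:30–02:15.
05:00–12:00 minus B → 05:30–09:15, 10:15–12:00.
12:30–15:15: fully covered by B → removed.

00:30–02:15, 05:30–09:15, 10:15–12:00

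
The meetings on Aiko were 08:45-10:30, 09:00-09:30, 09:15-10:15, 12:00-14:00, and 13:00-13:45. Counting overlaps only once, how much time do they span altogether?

Merged: 08:45–10:30, 12:00–14:00.
Lengths: 1 h 45 min + 2 h = 3 h 45 min.

3 h 45 min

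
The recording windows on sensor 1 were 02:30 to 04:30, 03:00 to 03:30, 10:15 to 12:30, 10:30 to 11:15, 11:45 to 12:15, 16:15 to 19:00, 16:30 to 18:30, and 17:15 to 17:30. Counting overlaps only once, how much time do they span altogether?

Merged: 02:30-04:30, 10:15-12:30, 16:15-19:00.
Lengths: 2 h + 2 h 15 min + 2 h 45 min = 7 h.

7 h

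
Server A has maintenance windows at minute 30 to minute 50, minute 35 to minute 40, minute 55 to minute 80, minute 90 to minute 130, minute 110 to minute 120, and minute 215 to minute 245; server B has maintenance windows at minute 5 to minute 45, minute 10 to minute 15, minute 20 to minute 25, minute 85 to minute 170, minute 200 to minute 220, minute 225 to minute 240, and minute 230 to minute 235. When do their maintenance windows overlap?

A, merged: minute 30 to minute 50, minute 55 to minute 80, minute 90 to minute 130, minute 215 to minute 245.
B, merged: minute 5 to minute 45, minute 85 to minute 170, minute 200 to minute 220, minute 225 to minute 240.
minute 30 to minute 50 overlaps B on minute 30 to minute 45.
minute 55 to minute 80 falls entirely outside B.
minute 90 to minute 130 overlaps B on minute 90 to minute 130.
minute 215 to minute 245 overlaps B on minute 215 to minute 220, minute 225 to minute 240.

minute 30 to minute 45, minute 90 to minute 130, minute 215 to minute 220, minute 225 to minute 240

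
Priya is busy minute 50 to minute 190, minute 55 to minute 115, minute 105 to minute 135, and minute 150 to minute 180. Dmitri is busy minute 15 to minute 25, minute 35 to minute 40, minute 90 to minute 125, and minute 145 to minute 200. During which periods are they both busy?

Merge the first list: minute 50 to minute 190.
minute 50 to minute 190 overlaps B on minute 90 to minute 125, minute 145 to minute 190.

minute 90 to minute 125, minute 145 to minute 190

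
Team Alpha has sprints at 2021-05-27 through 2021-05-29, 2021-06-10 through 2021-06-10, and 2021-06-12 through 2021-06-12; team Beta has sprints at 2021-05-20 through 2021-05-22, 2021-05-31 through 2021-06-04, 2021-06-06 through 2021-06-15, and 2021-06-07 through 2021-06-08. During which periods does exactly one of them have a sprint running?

Merge the second list: 2021-05-20 through 2021-05-22, 2021-05-31 through 2021-06-04, 2021-06-06 through 2021-06-15.
A \ B = 2021-05-27 through 2021-05-29.
B \ A = 2021-05-20 through 2021-05-22, 2021-05-31 through 2021-06-04, 2021-06-06 through 2021-06-09, 2021-06-11 through 2021-06-11, 2021-06-13 through 2021-06-15.
Union of the two gives the symmetric difference.

2021-05-20 through 2021-05-22, 2021-05-27 through 2021-05-29, 2021-05-31 through 2021-06-04, 2021-06-06 through 2021-06-09, 2021-06-11 through 2021-06-11, 2021-06-13 through 2021-06-15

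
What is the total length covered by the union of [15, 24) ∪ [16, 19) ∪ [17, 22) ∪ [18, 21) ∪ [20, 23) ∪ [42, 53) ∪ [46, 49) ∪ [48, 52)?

20

Merged: [15, 24), [42, 53).
Lengths: 9 + 11 = 20.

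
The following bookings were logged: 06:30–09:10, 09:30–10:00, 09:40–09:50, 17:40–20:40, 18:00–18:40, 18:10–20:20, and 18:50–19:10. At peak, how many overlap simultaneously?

Sweep endpoints in order; track running count of active intervals.
Peak of 3 reached at 18:10.

3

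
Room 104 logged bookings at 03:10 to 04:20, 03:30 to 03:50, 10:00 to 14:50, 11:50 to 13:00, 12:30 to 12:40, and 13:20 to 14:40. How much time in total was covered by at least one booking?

Merged: 03:10-04:20, 10:00-14:50.
Lengths: 1 h 10 min + 4 h 50 min = 6 h.

6 h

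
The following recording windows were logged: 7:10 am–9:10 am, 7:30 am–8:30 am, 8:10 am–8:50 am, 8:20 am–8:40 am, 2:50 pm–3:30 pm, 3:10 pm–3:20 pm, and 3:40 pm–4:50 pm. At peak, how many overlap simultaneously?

At 8:20 am, 4 of the intervals are simultaneously active.
No point has more.

4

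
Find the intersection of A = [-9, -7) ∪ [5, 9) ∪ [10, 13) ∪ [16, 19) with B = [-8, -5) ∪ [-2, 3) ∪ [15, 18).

[-9, -7) overlaps B on [-8, -7).
[5, 9) falls entirely outside B.
[10, 13) falls entirely outside B.
[16, 19) overlaps B on [16, 18).

[-8, -7) ∪ [16, 18)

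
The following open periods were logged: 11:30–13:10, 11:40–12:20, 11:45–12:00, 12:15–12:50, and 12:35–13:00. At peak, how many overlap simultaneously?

Walk the sorted start/end points keeping a running depth.
The depth first hits 3 at 11:45.

3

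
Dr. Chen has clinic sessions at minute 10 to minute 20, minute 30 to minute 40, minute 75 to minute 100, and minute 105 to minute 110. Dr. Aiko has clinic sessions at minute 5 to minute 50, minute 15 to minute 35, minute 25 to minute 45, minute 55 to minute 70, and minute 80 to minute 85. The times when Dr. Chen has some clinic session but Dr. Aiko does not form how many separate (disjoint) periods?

3

Merge the second list: minute 5 to minute 50, minute 55 to minute 70, minute 80 to minute 85.
A \ B = minute 75 to minute 80, minute 85 to minute 100, minute 105 to minute 110.
That is 3 disjoint pieces.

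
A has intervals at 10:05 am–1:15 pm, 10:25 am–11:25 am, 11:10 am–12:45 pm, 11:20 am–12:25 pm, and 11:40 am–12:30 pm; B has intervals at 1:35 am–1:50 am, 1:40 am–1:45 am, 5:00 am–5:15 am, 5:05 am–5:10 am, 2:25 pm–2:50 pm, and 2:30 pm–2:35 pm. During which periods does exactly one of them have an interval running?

Merge the first list: 10:05 am-1:15 pm.
Merge the second list: 1:35 am-1:50 am, 5:00 am-5:15 am, 2:25 pm-2:50 pm.
Only in the first: 10:05 am-1:15 pm.
Only in the second: 1:35 am-1:50 am, 5:00 am-5:15 am, 2:25 pm-2:50 pm.
Together these are the periods covered by exactly one.

1:35 am-1:50 am, 5:00 am-5:15 am, 10:05 am-1:15 pm, 2:25 pm-2:50 pm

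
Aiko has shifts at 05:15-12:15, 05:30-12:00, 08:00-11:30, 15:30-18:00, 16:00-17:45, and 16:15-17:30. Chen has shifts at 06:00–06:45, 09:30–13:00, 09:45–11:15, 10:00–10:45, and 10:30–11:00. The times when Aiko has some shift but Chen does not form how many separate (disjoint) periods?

First set merges to 05:15-12:15, 15:30-18:00.
Second set merges to 06:00-06:45, 09:30-13:00.
A \ B = 05:15-06:00, 06:45-09:30, 15:30-18:00.
That is 3 disjoint pieces.

3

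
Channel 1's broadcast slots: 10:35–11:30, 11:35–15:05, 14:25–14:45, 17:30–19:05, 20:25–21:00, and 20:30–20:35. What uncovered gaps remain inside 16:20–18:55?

16:20–17:30

The merged coverage is 10:35–11:30, 11:35–15:05, 17:30–19:05, 20:25–21:00.
Gaps within 16:20–18:55: 16:20–17:30.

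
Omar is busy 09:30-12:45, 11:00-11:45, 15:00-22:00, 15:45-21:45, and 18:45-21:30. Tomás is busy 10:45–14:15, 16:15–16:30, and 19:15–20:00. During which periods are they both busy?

10:45–12:45, 16:15–16:30, 19:15–20:00

Merge the first list: 09:30–12:45, 15:00–22:00.
09:30–12:45 meets the second set on 10:45–12:45.
15:00–22:00 meets the second set on 16:15–16:30, 19:15–20:00.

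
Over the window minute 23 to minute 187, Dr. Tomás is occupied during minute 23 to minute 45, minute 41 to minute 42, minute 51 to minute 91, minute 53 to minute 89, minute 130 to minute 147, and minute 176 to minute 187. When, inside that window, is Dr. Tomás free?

minute 45 to minute 51, minute 91 to minute 130, minute 147 to minute 176

After merging, the occupied span is minute 23 to minute 45, minute 51 to minute 91, minute 130 to minute 147, minute 176 to minute 187.
Complement within minute 23 to minute 187: minute 45 to minute 51, minute 91 to minute 130, minute 147 to minute 176.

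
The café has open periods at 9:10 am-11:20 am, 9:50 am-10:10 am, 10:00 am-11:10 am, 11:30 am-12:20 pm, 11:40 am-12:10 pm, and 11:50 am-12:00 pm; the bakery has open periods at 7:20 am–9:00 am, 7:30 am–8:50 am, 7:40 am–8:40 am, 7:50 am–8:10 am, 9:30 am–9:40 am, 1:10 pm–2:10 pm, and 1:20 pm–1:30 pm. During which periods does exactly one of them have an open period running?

7:20 am-9:00 am, 9:10 am-9:30 am, 9:40 am-11:20 am, 11:30 am-12:20 pm, 1:10 pm-2:10 pm

A, merged: 9:10 am-11:20 am, 11:30 am-12:20 pm.
B, merged: 7:20 am-9:00 am, 9:30 am-9:40 am, 1:10 pm-2:10 pm.
Only in the first: 9:10 am-9:30 am, 9:40 am-11:20 am, 11:30 am-12:20 pm.
Only in the second: 7:20 am-9:00 am, 1:10 pm-2:10 pm.
Together these are the periods covered by exactly one.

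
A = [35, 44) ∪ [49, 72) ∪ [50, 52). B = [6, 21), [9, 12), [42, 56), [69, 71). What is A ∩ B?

[42, 44) ∪ [49, 56) ∪ [69, 71)

Merge the first list: [35, 44), [49, 72).
Merge the second list: [6, 21), [42, 56), [69, 71).
[35, 44) ∩ B → [42, 44).
[49, 72) ∩ B → [49, 56), [69, 71).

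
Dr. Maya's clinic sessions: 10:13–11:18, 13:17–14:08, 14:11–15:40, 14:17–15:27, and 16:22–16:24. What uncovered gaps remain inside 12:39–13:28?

12:39–13:17

Covered (merged): 10:13–11:18, 13:17–14:08, 14:11–15:40, 16:22–16:24.
Gaps within 12:39–13:28: 12:39–13:17.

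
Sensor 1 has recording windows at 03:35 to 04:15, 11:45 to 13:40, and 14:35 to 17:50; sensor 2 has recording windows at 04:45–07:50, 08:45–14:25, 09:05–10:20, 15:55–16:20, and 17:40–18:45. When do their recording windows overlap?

11:45–13:40, 15:55–16:20, 17:40–17:50

Second set merges to 04:45–07:50, 08:45–14:25, 15:55–16:20, 17:40–18:45.
03:35–04:15 falls entirely outside B.
11:45–13:40 overlaps B on 11:45–13:40.
14:35–17:50 overlaps B on 15:55–16:20, 17:40–17:50.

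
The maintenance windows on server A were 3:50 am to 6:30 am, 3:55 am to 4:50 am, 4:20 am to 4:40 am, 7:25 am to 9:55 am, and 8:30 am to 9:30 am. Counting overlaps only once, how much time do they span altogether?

5 h 10 min

Merged: 3:50 am-6:30 am, 7:25 am-9:55 am.
Lengths: 2 h 40 min + 2 h 30 min = 5 h 10 min.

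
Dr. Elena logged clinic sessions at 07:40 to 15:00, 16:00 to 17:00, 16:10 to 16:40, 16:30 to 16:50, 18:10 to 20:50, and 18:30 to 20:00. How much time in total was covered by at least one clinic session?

11 h

Merged: 07:40-15:00, 16:00-17:00, 18:10-20:50.
Lengths: 7 h 20 min + 1 h + 2 h 40 min = 11 h.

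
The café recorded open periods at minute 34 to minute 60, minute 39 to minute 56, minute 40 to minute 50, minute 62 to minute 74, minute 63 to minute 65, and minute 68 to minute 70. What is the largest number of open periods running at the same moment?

3

Walk the sorted start/end points keeping a running depth.
The depth first hits 3 at minute 40.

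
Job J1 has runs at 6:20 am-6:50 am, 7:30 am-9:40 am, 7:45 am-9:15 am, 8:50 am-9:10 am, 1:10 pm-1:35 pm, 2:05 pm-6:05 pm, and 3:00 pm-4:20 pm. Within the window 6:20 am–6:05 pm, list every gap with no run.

The merged coverage is 6:20 am–6:50 am, 7:30 am–9:40 am, 1:10 pm–1:35 pm, 2:05 pm–6:05 pm.
Gaps within 6:20 am–6:05 pm: 6:50 am–7:30 am, 9:40 am–1:10 pm, 1:35 pm–2:05 pm.

6:50 am–7:30 am, 9:40 am–1:10 pm, 1:35 pm–2:05 pm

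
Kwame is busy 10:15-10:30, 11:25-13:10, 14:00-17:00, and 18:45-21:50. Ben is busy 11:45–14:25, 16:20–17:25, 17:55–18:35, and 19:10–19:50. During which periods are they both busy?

11:45–13:10, 14:00–14:25, 16:20–17:00, 19:10–19:50

10:15–10:30: no overlap with the second set.
11:25–13:10 meets the second set on 11:45–13:10.
14:00–17:00 meets the second set on 14:00–14:25, 16:20–17:00.
18:45–21:50 meets the second set on 19:10–19:50.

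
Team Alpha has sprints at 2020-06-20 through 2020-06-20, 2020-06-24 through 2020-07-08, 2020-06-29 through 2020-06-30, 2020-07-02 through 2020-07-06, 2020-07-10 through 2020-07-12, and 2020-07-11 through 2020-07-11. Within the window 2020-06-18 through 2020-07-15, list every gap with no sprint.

2020-06-18 through 2020-06-19, 2020-06-21 through 2020-06-23, 2020-07-09 through 2020-07-09, 2020-07-13 through 2020-07-15

The merged coverage is 2020-06-20 through 2020-06-20, 2020-06-24 through 2020-07-08, 2020-07-10 through 2020-07-12.
Complement within 2020-06-18 through 2020-07-15: 2020-06-18 through 2020-06-19, 2020-06-21 through 2020-06-23, 2020-07-09 through 2020-07-09, 2020-07-13 through 2020-07-15.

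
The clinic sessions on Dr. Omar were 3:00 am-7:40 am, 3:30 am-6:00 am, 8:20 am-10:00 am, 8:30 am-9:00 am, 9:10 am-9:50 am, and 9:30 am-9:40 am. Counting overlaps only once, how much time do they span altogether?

Merged: 3:00 am–7:40 am, 8:20 am–10:00 am.
Lengths: 4 h 40 min + 1 h 40 min = 6 h 20 min.

6 h 20 min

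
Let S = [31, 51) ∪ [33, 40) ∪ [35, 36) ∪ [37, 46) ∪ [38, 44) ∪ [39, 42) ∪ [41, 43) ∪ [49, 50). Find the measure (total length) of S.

Merged: [31, 51).
Length: 20.

20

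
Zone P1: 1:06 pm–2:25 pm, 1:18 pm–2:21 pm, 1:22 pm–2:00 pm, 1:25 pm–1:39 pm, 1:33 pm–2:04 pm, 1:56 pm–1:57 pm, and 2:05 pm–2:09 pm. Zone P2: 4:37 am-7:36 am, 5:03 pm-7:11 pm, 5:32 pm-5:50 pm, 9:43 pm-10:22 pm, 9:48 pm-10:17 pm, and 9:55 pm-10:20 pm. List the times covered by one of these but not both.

A, merged: 1:06 pm–2:25 pm.
B, merged: 4:37 am–7:36 am, 5:03 pm–7:11 pm, 9:43 pm–10:22 pm.
A \ B = 1:06 pm–2:25 pm.
B \ A = 4:37 am–7:36 am, 5:03 pm–7:11 pm, 9:43 pm–10:22 pm.
Union of the two gives the symmetric difference.

4:37 am–7:36 am, 1:06 pm–2:25 pm, 5:03 pm–7:11 pm, 9:43 pm–10:22 pm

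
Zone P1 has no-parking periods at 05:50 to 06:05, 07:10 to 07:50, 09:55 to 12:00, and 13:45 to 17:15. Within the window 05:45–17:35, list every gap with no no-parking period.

Covered (merged): 05:50–06:05, 07:10–07:50, 09:55–12:00, 13:45–17:15.
Gaps within 05:45–17:35: 05:45–05:50, 06:05–07:10, 07:50–09:55, 12:00–13:45, 17:15–17:35.

05:45–05:50, 06:05–07:10, 07:50–09:55, 12:00–13:45, 17:15–17:35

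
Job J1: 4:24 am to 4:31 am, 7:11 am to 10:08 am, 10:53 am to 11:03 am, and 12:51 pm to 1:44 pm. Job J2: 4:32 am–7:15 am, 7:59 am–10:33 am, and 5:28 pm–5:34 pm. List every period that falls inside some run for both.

7:11 am–7:15 am, 7:59 am–10:08 am

4:24 am–4:31 am: no overlap with the second set.
7:11 am–10:08 am meets the second set on 7:11 am–7:15 am, 7:59 am–10:08 am.
10:53 am–11:03 am: no overlap with the second set.
12:51 pm–1:44 pm: no overlap with the second set.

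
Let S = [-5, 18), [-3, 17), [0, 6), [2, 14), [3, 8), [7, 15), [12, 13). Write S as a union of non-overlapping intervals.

[-3, 17) overlaps/touches [-5, 18) → extend to [-5, 18).
[0, 6) overlaps/touches [-5, 18) → extend to [-5, 18).
[2, 14) overlaps/touches [-5, 18) → extend to [-5, 18).
[3, 8) overlaps/touches [-5, 18) → extend to [-5, 18).
[7, 15) overlaps/touches [-5, 18) → extend to [-5, 18).
[12, 13) overlaps/touches [-5, 18) → extend to [-5, 18).

[-5, 18)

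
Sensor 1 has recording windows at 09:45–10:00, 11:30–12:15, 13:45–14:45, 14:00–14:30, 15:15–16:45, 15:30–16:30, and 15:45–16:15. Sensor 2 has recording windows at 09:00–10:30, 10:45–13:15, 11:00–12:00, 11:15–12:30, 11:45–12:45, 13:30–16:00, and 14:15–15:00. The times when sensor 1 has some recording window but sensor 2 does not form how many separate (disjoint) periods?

1

First set merges to 09:45-10:00, 11:30-12:15, 13:45-14:45, 15:15-16:45.
Second set merges to 09:00-10:30, 10:45-13:15, 13:30-16:00.
A \ B = 16:00-16:45.
That is 1 disjoint piece.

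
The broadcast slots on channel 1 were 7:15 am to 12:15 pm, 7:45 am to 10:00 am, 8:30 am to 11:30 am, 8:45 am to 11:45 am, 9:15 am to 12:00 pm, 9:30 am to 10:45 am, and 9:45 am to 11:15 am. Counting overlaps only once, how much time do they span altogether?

Merged: 7:15 am-12:15 pm.
Length: 5 h.

5 h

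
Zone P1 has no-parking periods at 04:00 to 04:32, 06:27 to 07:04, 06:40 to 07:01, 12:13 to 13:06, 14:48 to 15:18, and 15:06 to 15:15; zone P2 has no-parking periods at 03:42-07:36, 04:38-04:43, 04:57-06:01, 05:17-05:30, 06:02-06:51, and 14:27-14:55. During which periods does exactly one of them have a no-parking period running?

03:42-04:00, 04:32-06:27, 07:04-07:36, 12:13-13:06, 14:27-14:48, 14:55-15:18

Merge the first list: 04:00-04:32, 06:27-07:04, 12:13-13:06, 14:48-15:18.
Merge the second list: 03:42-07:36, 14:27-14:55.
Only in the first: 12:13-13:06, 14:55-15:18.
Only in the second: 03:42-04:00, 04:32-06:27, 07:04-07:36, 14:27-14:48.
Together these are the periods covered by exactly one.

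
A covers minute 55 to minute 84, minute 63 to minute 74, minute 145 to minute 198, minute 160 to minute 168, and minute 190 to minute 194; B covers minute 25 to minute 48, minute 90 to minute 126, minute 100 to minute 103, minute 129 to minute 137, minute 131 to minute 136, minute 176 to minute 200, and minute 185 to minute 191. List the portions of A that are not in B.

minute 55 to minute 84, minute 145 to minute 176

A, merged: minute 55 to minute 84, minute 145 to minute 198.
B, merged: minute 25 to minute 48, minute 90 to minute 126, minute 129 to minute 137, minute 176 to minute 200.
minute 55 to minute 84: nothing removed.
minute 145 to minute 198 \ B = minute 145 to minute 176.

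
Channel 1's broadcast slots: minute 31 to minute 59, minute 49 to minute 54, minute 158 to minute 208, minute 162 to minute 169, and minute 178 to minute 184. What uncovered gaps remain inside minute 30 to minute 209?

minute 30 to minute 31, minute 59 to minute 158, minute 208 to minute 209

The merged coverage is minute 31 to minute 59, minute 158 to minute 208.
Complement within minute 30 to minute 209: minute 30 to minute 31, minute 59 to minute 158, minute 208 to minute 209.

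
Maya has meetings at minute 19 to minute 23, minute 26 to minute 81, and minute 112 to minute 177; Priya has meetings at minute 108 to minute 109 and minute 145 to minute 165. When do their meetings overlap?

minute 19 to minute 23: no overlap with the second set.
minute 26 to minute 81: no overlap with the second set.
minute 112 to minute 177 meets the second set on minute 145 to minute 165.

minute 145 to minute 165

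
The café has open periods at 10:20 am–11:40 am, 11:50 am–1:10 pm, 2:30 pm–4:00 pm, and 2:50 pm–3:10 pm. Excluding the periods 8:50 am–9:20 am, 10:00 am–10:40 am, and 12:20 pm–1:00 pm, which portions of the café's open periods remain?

A, merged: 10:20 am-11:40 am, 11:50 am-1:10 pm, 2:30 pm-4:00 pm.
10:20 am-11:40 am with B removed leaves 10:40 am-11:40 am.
11:50 am-1:10 pm with B removed leaves 11:50 am-12:20 pm, 1:00 pm-1:10 pm.
2:30 pm-4:00 pm is untouched.

10:40 am-11:40 am, 11:50 am-12:20 pm, 1:00 pm-1:10 pm, 2:30 pm-4:00 pm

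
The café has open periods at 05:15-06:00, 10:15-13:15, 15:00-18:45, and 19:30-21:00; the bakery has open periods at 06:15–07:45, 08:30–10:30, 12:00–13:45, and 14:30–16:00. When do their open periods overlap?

05:15-06:00: no overlap with the second set.
10:15-13:15 meets the second set on 10:15-10:30, 12:00-13:15.
15:00-18:45 meets the second set on 15:00-16:00.
19:30-21:00: no overlap with the second set.

10:15-10:30, 12:00-13:15, 15:00-16:00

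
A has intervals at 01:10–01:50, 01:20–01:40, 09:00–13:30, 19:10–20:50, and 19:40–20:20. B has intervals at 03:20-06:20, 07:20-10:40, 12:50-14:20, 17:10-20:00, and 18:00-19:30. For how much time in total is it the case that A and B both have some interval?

Merge the first list: 01:10–01:50, 09:00–13:30, 19:10–20:50.
Merge the second list: 03:20–06:20, 07:20–10:40, 12:50–14:20, 17:10–20:00.
A ∩ B = 09:00–10:40, 12:50–13:30, 19:10–20:00.
Total: 1 h 40 min + 40 min + 50 min = 3 h 10 min.

3 h 10 min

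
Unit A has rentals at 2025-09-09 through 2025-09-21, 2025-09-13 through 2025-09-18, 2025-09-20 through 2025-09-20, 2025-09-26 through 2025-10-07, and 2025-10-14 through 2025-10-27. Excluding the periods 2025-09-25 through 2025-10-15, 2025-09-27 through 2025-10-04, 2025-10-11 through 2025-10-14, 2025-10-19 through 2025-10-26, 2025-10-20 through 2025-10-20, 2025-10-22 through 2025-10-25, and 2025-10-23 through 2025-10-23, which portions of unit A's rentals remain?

First set merges to 2025-09-09 through 2025-09-21, 2025-09-26 through 2025-10-07, 2025-10-14 through 2025-10-27.
Second set merges to 2025-09-25 through 2025-10-15, 2025-10-19 through 2025-10-26.
2025-09-09 through 2025-09-21 is untouched.
2025-09-26 through 2025-10-07 lies entirely inside B → drops out.
2025-10-14 through 2025-10-27 with B removed leaves 2025-10-16 through 2025-10-18, 2025-10-27 through 2025-10-27.

2025-09-09 through 2025-09-21, 2025-10-16 through 2025-10-18, 2025-10-27 through 2025-10-27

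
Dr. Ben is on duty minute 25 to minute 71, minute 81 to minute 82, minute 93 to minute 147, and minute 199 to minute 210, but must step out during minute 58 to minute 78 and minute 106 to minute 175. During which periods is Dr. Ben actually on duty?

minute 25 to minute 71 minus B → minute 25 to minute 58.
minute 81 to minute 82: no B overlap → unchanged.
minute 93 to minute 147 minus B → minute 93 to minute 106.
minute 199 to minute 210: no B overlap → unchanged.

minute 25 to minute 58, minute 81 to minute 82, minute 93 to minute 106, minute 199 to minute 210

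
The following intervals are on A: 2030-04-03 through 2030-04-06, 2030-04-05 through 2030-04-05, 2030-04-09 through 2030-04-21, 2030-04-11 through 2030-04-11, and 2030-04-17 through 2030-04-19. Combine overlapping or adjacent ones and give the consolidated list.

2030-04-05 through 2030-04-05 overlaps/touches 2030-04-03 through 2030-04-06 → extend to 2030-04-03 through 2030-04-06.
2030-04-09 through 2030-04-21 is disjoint → start new block.
2030-04-11 through 2030-04-11 overlaps/touches 2030-04-09 through 2030-04-21 → extend to 2030-04-09 through 2030-04-21.
2030-04-17 through 2030-04-19 overlaps/touches 2030-04-09 through 2030-04-21 → extend to 2030-04-09 through 2030-04-21.

2030-04-03 through 2030-04-06, 2030-04-09 through 2030-04-21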